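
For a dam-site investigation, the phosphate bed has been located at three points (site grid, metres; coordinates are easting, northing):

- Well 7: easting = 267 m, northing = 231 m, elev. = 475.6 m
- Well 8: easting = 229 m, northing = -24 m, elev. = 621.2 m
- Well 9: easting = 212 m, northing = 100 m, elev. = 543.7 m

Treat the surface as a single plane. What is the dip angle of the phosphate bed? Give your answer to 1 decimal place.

32.1°

Let the plane be z = a·easting + b·northing + c.
Well 8−Well 7: −38a − 255b = 145.6;  Well 9−Well 7: −55a − 131b = 68.1.
Solving gives a = 0.18880, b = −0.59912.
Gradient magnitude |∇z| = √(a² + b²) = √(0.03565 + 0.35894) = 0.62816.
True dip = arctan(0.62816) = 32.1°, dipping toward NNW (azimuth ≈ 343°).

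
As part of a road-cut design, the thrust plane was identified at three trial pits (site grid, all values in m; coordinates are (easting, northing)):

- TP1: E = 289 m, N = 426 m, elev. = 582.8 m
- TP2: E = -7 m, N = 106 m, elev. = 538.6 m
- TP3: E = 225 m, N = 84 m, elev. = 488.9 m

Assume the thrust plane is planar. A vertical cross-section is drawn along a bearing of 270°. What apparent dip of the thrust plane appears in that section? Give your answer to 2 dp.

Two edge vectors: TP1→TP2 = (-296, -320, -44.2), TP1→TP3 = (-64, -342, -93.9).
Normal n = (TP1→TP2) × (TP1→TP3) = (14931.6, -24965.6, 80752).
So ∂z/∂E = −n_x/n_z = −0.18491 and ∂z/∂N = −n_y/n_z = 0.30916.
Unit vector along 270° is (sin 270°, cos 270°) = (-1.0000, -0.0000).
Slope in that direction = a·(-1.0000) + b·(-0.0000) = 0.18491.
Apparent dip = arctan|0.18491| = 10.48° (true dip is 19.8°, so apparent ≤ true as expected).

10.48°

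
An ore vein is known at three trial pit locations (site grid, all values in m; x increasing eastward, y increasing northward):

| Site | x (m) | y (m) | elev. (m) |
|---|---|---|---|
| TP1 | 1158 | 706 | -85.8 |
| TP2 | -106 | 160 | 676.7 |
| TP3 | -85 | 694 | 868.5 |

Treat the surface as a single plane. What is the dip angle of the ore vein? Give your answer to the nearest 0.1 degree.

Two edge vectors: TP1→TP2 = (-1264, -546, 762.5), TP1→TP3 = (-1243, -12, 954.3).
Normal n = (TP1→TP2) × (TP1→TP3) = (-511897.8, 258447.7, -663510).
So ∂z/∂x = −n_x/n_z = −0.77150 and ∂z/∂y = −n_y/n_z = 0.38952.
Gradient magnitude |∇z| = √(a² + b²) = √(0.59521 + 0.15172) = 0.86425.
True dip = arctan(0.86425) = 40.8°, dipping toward ESE (azimuth ≈ 117°).

40.8°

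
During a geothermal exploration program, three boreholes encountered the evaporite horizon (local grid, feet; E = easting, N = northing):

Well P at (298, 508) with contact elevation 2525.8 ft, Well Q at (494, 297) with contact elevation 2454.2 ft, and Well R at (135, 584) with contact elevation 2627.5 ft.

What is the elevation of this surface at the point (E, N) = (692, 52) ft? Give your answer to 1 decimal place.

2395.4 ft

Let the plane be z = a·E + b·N + c.
Well Q−Well P: 196a − 211b = −71.6;  Well R−Well P: −163a + 76b = 101.7.
Solving gives a = −0.82152, b = −0.42378.
Then c = 2525.8 − a·298 − b·508 = 2985.89.
At (692, 52): z = −568.5 − 22.0 + 2985.89 = 2395.4 ft.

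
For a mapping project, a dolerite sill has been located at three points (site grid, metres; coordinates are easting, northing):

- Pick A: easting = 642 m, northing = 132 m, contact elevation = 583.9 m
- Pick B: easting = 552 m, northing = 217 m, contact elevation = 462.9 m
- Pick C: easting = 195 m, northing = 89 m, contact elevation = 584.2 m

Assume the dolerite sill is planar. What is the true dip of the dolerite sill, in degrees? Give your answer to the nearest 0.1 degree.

Two edge vectors: Pick A→Pick B = (-90, 85, -121), Pick A→Pick C = (-447, -43, 0.3).
Normal n = (Pick A→Pick B) × (Pick A→Pick C) = (-5177.5, 54114, 41865).
So ∂z/∂easting = −n_x/n_z = 0.12367 and ∂z/∂northing = −n_y/n_z = −1.29258.
Gradient magnitude |∇z| = √(a² + b²) = √(0.01529 + 1.67077) = 1.29849.
True dip = arctan(1.29849) = 52.4°, dipping toward N (azimuth ≈ 355°).

52.4°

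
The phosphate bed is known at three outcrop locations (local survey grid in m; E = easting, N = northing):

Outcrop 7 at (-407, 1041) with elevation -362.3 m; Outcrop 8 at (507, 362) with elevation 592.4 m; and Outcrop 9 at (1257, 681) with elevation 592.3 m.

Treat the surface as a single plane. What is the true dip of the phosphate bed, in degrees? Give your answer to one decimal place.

44.2°

Let the plane be z = a·E + b·N + c.
Outcrop 8−Outcrop 7: 914a − 679b = 954.7;  Outcrop 9−Outcrop 7: 1664a − 360b = 954.6.
Solving gives a = 0.38021, b = −0.89423.
Gradient magnitude |∇z| = √(a² + b²) = √(0.14456 + 0.79965) = 0.97171.
True dip = arctan(0.97171) = 44.2°, dipping toward NNW (azimuth ≈ 337°).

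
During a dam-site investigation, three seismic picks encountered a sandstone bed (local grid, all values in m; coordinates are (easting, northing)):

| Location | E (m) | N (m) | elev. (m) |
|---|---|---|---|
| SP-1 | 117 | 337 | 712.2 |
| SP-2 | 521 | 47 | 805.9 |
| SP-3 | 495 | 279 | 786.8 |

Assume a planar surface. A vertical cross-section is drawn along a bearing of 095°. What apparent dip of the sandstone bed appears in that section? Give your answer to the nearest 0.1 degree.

Let the plane be z = a·E + b·N + c.
SP-2−SP-1: 404a − 290b = 93.7;  SP-3−SP-1: 378a − 58b = 74.6.
Solving gives a = 0.18795, b = −0.06126.
Unit vector along 095° is (sin 95°, cos 95°) = (0.9962, -0.0872).
Slope in that direction = a·(0.9962) + b·(-0.0872) = 0.19258.
Apparent dip = arctan|0.19258| = 10.9° (true dip is 11.2°, so apparent ≤ true as expected).

10.9°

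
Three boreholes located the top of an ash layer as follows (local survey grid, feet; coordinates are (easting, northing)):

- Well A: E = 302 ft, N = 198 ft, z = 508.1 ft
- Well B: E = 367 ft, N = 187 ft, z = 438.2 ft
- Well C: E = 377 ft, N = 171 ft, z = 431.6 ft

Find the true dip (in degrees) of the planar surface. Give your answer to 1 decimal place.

49.3°

Two edge vectors: Well A→Well B = (65, -11, -69.9), Well A→Well C = (75, -27, -76.5).
Normal n = (Well A→Well B) × (Well A→Well C) = (-1045.8, -270, -930).
So ∂z/∂E = −n_x/n_z = −1.12452 and ∂z/∂N = −n_y/n_z = −0.29032.
Gradient magnitude |∇z| = √(a² + b²) = √(1.26454 + 0.08429) = 1.16139.
True dip = arctan(1.16139) = 49.3°, dipping toward ENE (azimuth ≈ 076°).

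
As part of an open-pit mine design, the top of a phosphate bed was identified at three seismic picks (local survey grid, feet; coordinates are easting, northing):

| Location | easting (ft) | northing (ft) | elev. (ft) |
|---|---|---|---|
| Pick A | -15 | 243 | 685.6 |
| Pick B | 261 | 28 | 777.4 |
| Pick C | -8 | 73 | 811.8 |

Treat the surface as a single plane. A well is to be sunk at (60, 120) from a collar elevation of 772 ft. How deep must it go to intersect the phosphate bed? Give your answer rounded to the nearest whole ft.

Let the plane be z = a·easting + b·northing + c.
Pick B−Pick A: 276a − 215b = 91.8;  Pick C−Pick A: 7a − 170b = 126.2.
Solving gives a = −0.25381, b = −0.75280.
Then c = 685.6 − a·-15 − b·243 = 864.72.
At (60, 120): z_contact = −15.2 − 90.3 + 864.72 = 759.2 ft.
Depth below ground = 772 − 759.2 = 13 ft.

13 ft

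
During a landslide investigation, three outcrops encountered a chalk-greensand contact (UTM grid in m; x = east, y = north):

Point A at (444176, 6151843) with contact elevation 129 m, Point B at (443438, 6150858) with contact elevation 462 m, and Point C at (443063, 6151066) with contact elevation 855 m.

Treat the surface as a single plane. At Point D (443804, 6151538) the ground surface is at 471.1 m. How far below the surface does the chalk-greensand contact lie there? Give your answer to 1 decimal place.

113.8 m

Two edge vectors: Point A→Point B = (-738, -985, 333), Point A→Point C = (-1113, -777, 726).
Normal n = (Point A→Point B) × (Point A→Point C) = (-456369, 165159, -522879).
So ∂z/∂x = −n_x/n_z = −0.872800399 and ∂z/∂y = −n_y/n_z = 0.315864665.
Intercept c from Point A: 129 + 387676.99 − 1943149.83 = −1555343.84.
At (443804, 6151538): z_contact = −387352.31 + 1943053.49 − 1555343.84 = 357.34 m.
Depth below ground = 471.1 − 357.34 = 113.8 m.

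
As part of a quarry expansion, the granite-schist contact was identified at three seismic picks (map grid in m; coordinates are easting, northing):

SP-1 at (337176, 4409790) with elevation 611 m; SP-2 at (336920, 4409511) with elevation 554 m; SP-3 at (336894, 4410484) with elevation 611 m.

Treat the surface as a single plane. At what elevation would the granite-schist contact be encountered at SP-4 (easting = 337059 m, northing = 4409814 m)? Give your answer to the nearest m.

594 m

Let the plane be z = a·easting + b·northing + c.
SP-2−SP-1: −256a − 279b = −57;  SP-3−SP-1: −282a + 694b = 0.
Solving gives a = 0.15431728, b = 0.06270529.
Then c = 611 − a·337176 − b·4409790 = −327938.25.
At (337059, 4409814): z = 52014.0 + 276518.7 − 327938.25 = 594.4 m.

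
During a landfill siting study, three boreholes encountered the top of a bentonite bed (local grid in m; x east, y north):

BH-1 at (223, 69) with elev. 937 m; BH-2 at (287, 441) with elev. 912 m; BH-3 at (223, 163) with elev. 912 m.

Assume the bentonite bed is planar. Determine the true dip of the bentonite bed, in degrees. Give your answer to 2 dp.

49.85°

Two edge vectors: BH-1→BH-2 = (64, 372, -25), BH-1→BH-3 = (0, 94, -25).
Normal n = (BH-1→BH-2) × (BH-1→BH-3) = (-6950, 1600, 6016).
So ∂z/∂x = −n_x/n_z = 1.15525 and ∂z/∂y = −n_y/n_z = −0.26596.
Gradient magnitude |∇z| = √(a² + b²) = √(1.33461 + 0.07073) = 1.18547.
True dip = arctan(1.18547) = 49.85°, dipping toward WNW (azimuth ≈ 283°).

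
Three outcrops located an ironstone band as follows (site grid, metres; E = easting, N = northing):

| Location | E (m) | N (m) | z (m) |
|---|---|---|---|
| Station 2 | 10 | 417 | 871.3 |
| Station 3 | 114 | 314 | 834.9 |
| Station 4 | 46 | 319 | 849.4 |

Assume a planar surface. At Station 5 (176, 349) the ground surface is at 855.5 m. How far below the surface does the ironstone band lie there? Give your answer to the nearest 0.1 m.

27.9 m

Two edge vectors: Station 2→Station 3 = (104, -103, -36.4), Station 2→Station 4 = (36, -98, -21.9).
Normal n = (Station 2→Station 3) × (Station 2→Station 4) = (-1311.5, 967.2, -6484).
So ∂z/∂E = −n_x/n_z = −0.20227 and ∂z/∂N = −n_y/n_z = 0.14917.
Intercept c from Station 2: 871.3 + 2.02 − 62.20 = 811.12.
At (176, 349): z_contact = −35.60 + 52.06 + 811.12 = 827.58 m.
Depth below ground = 855.5 − 827.58 = 27.9 m.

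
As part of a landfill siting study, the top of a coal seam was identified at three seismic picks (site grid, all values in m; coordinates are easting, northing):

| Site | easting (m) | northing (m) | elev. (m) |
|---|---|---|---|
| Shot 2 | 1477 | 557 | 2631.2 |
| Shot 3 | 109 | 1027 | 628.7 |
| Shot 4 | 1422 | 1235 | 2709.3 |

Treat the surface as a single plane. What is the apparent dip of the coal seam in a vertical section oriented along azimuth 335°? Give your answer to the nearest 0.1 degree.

Let the plane be z = a·easting + b·northing + c.
Shot 3−Shot 2: −1368a + 470b = −2002.5;  Shot 4−Shot 2: −55a + 678b = 78.1.
Solving gives a = 1.54649, b = 0.24064.
Unit vector along 335° is (sin 335°, cos 335°) = (-0.4226, 0.9063).
Slope in that direction = a·(-0.4226) + b·(0.9063) = −0.43548.
Apparent dip = arctan|0.43548| = 23.5° (true dip is 57.4°, so apparent ≤ true as expected).

23.5°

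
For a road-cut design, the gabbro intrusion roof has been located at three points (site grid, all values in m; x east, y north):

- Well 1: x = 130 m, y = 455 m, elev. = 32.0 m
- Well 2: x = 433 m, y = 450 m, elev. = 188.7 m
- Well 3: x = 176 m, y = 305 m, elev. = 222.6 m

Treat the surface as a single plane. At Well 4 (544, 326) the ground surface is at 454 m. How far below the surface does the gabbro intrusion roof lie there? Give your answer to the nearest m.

71 m

Let the plane be z = a·x + b·y + c.
Well 2−Well 1: 303a − 5b = 156.7;  Well 3−Well 1: 46a − 150b = 190.6.
Solving gives a = 0.49872, b = −1.11773.
Then c = 32 − a·130 − b·455 = 475.73.
At (544, 326): z_contact = 271.3 − 364.4 + 475.73 = 382.7 m.
Depth below ground = 454 − 382.7 = 71 m.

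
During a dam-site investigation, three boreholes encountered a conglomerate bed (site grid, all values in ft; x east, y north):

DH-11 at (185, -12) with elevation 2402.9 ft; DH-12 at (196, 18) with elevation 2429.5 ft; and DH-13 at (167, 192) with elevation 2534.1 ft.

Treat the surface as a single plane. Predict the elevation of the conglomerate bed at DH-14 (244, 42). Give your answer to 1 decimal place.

Two edge vectors: DH-11→DH-12 = (11, 30, 26.6), DH-11→DH-13 = (-18, 204, 131.2).
Normal n = (DH-11→DH-12) × (DH-11→DH-13) = (-1490.4, -1922, 2784).
So ∂z/∂x = −n_x/n_z = 0.53534 and ∂z/∂y = −n_y/n_z = 0.69037.
Intercept c from DH-11: 2402.9 − 99.04 + 8.28 = 2312.15.
At (244, 42): z = 130.6 + 29.0 + 2312.15 = 2471.8 ft.

2471.8 ft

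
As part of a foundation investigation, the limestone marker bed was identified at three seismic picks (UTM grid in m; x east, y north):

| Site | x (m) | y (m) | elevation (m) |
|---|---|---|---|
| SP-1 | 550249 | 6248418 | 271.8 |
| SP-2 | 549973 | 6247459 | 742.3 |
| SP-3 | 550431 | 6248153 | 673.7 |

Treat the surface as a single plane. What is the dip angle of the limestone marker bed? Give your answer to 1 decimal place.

Let the plane be z = a·x + b·y + c.
SP-2−SP-1: −276a − 959b = 470.5;  SP-3−SP-1: 182a − 265b = 401.9.
Solving gives a = 1.05274, b = −0.79359.
Gradient magnitude |∇z| = √(a² + b²) = √(1.10825 + 0.62979) = 1.31835.
True dip = arctan(1.31835) = 52.8°, dipping toward NW (azimuth ≈ 307°).

52.8°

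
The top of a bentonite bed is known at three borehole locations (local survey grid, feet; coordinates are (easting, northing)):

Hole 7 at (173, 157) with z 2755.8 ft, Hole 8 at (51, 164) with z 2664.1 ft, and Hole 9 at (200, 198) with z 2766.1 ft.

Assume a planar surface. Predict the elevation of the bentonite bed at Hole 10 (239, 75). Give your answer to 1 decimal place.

2823.8 ft

Two edge vectors: Hole 7→Hole 8 = (-122, 7, -91.7), Hole 7→Hole 9 = (27, 41, 10.3).
Normal n = (Hole 7→Hole 8) × (Hole 7→Hole 9) = (3831.8, -1219.3, -5191).
So ∂z/∂E = −n_x/n_z = 0.73816 and ∂z/∂N = −n_y/n_z = −0.23489.
Intercept c from Hole 7: 2755.8 − 127.70 + 36.88 = 2664.98.
At (239, 75): z = 176.4 − 17.6 + 2664.98 = 2823.8 ft.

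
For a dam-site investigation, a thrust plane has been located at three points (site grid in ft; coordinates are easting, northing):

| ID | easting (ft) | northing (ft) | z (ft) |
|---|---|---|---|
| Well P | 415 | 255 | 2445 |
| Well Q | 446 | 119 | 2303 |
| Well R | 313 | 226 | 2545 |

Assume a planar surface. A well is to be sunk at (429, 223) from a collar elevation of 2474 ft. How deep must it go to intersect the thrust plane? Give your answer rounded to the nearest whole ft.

Two edge vectors: Well P→Well Q = (31, -136, -142), Well P→Well R = (-102, -29, 100).
Normal n = (Well P→Well Q) × (Well P→Well R) = (-17718, 11384, -14771).
So ∂z/∂easting = −n_x/n_z = −1.19951 and ∂z/∂northing = −n_y/n_z = 0.77070.
Intercept c from Well P: 2445 + 497.80 − 196.53 = 2746.27.
At (429, 223): z_contact = −514.6 + 171.9 + 2746.27 = 2403.5 ft.
Depth below ground = 2474 − 2403.5 = 70 ft.

70 ft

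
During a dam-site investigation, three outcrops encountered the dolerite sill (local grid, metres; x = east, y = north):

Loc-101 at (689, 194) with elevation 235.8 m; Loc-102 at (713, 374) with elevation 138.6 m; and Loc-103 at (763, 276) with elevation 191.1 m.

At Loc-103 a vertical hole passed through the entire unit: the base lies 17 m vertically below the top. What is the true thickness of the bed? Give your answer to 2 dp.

14.96 m

Let the plane be z = a·x + b·y + c.
Loc-102−Loc-101: 24a + 180b = −97.2;  Loc-103−Loc-101: 74a + 82b = −44.7.
Solving gives a = −0.00666, b = −0.53911.
|∇z| = √(a²+b²) = 0.53915, so dip δ = arctan(0.53915) = 28.33°.
True thickness = vertical thickness × cos δ = 17 × cos 28.33° = 14.96 m.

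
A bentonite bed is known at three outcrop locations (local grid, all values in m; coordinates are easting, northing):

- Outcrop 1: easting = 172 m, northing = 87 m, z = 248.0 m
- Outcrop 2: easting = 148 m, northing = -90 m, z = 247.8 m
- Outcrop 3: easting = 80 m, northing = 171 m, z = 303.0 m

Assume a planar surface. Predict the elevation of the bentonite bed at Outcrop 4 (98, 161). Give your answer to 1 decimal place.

Let the plane be z = a·easting + b·northing + c.
Outcrop 2−Outcrop 1: −24a − 177b = −0.2;  Outcrop 3−Outcrop 1: −92a + 84b = 55.
Solving gives a = −0.53105, b = 0.07314.
Then c = 248 − a·172 − b·87 = 332.98.
At (98, 161): z = −52.0 + 11.8 + 332.98 = 292.7 m.

292.7 m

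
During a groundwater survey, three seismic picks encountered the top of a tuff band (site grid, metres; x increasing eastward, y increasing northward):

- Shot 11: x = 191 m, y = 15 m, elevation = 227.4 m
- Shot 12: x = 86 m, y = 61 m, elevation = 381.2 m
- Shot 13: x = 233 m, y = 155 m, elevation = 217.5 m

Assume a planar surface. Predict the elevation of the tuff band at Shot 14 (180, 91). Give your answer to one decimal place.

266.7 m

Let the plane be z = a·x + b·y + c.
Shot 12−Shot 11: −105a + 46b = 153.8;  Shot 13−Shot 11: 42a + 140b = −9.9.
Solving gives a = −1.32199, b = 0.32588.
Then c = 227.4 − a·191 − b·15 = 475.01.
At (180, 91): z = −238.0 + 29.7 + 475.01 = 266.7 m.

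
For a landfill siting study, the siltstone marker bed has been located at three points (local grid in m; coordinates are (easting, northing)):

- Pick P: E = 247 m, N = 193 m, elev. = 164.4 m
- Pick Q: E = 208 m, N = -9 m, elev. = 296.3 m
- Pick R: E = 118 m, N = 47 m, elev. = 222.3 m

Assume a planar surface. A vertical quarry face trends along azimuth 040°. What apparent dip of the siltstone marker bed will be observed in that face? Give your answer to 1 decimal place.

17.6°

Two edge vectors: Pick P→Pick Q = (-39, -202, 131.9), Pick P→Pick R = (-129, -146, 57.9).
Normal n = (Pick P→Pick Q) × (Pick P→Pick R) = (7561.6, -14757, -20364).
So ∂z/∂E = −n_x/n_z = 0.37132 and ∂z/∂N = −n_y/n_z = −0.72466.
Unit vector along 040° is (sin 40°, cos 40°) = (0.6428, 0.7660).
Slope in that direction = a·(0.6428) + b·(0.7660) = −0.31644.
Apparent dip = arctan|0.31644| = 17.6° (true dip is 39.2°, so apparent ≤ true as expected).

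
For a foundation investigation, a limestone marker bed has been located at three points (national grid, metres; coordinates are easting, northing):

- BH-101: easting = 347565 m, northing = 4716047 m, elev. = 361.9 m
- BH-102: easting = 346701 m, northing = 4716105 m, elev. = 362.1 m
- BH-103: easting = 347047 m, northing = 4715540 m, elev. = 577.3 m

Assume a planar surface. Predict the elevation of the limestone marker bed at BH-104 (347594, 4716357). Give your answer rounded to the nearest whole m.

Two edge vectors: BH-101→BH-102 = (-864, 58, 0.2), BH-101→BH-103 = (-518, -507, 215.4).
Normal n = (BH-101→BH-102) × (BH-101→BH-103) = (12594.6, 186002, 468092).
So ∂z/∂easting = −n_x/n_z = −0.02690625 and ∂z/∂northing = −n_y/n_z = −0.39736206.
Intercept c from BH-101: 361.9 + 9351.67 + 1873978.14 = 1883691.71.
At (347594, 4716357): z = −9352.5 − 1874101.3 + 1883691.71 = 237.9 m.

238 m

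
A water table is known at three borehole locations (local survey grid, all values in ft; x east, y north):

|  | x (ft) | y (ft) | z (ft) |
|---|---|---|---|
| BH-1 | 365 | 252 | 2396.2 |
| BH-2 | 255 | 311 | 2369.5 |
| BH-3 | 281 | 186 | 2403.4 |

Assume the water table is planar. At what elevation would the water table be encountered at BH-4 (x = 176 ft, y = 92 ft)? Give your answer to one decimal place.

2415.3 ft

Let the plane be z = a·x + b·y + c.
BH-2−BH-1: −110a + 59b = −26.7;  BH-3−BH-1: −84a − 66b = 7.2.
Solving gives a = 0.10948, b = −0.24843.
Then c = 2396.2 − a·365 − b·252 = 2418.84.
At (176, 92): z = 19.3 − 22.9 + 2418.84 = 2415.3 ft.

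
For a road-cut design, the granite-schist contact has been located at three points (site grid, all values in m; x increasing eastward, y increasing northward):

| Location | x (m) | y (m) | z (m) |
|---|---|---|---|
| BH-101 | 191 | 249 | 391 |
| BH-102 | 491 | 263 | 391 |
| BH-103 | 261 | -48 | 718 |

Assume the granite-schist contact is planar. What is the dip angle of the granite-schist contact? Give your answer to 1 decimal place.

Let the plane be z = a·x + b·y + c.
BH-102−BH-101: 300a + 14b = 0;  BH-103−BH-101: 70a − 297b = 327.
Solving gives a = 0.05082, b = −1.08903.
Gradient magnitude |∇z| = √(a² + b²) = √(0.00258 + 1.18599) = 1.09022.
True dip = arctan(1.09022) = 47.5°, dipping toward N (azimuth ≈ 357°).

47.5°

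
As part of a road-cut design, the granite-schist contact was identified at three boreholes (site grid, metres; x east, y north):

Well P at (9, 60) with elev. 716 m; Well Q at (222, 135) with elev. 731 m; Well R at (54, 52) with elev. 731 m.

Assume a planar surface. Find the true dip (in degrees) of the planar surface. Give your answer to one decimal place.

Let the plane be z = a·x + b·y + c.
Well Q−Well P: 213a + 75b = 15;  Well R−Well P: 45a − 8b = 15.
Solving gives a = 0.24513, b = −0.49616.
Gradient magnitude |∇z| = √(a² + b²) = √(0.06009 + 0.24618) = 0.55341.
True dip = arctan(0.55341) = 29.0°, dipping toward NNW (azimuth ≈ 334°).

29.0°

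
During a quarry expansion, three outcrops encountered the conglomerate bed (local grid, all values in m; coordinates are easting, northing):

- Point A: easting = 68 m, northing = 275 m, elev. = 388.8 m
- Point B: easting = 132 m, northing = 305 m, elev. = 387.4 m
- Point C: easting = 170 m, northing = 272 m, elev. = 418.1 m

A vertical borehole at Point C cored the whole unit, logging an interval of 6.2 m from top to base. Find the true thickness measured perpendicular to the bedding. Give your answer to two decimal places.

5.14 m

Let the plane be z = a·easting + b·northing + c.
Point B−Point A: 64a + 30b = −1.4;  Point C−Point A: 102a − 3b = 29.3.
Solving gives a = 0.26900, b = −0.62054.
|∇z| = √(a²+b²) = 0.67634, so dip δ = arctan(0.67634) = 34.07°.
True thickness = vertical thickness × cos δ = 6.2 × cos 34.07° = 5.14 m.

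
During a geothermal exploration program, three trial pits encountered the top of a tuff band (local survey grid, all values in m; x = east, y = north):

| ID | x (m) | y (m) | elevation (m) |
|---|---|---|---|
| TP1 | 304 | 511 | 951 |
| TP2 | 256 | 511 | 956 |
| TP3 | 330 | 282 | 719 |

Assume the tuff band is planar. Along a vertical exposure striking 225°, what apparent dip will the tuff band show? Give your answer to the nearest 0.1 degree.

Two edge vectors: TP1→TP2 = (-48, 0, 5), TP1→TP3 = (26, -229, -232).
Normal n = (TP1→TP2) × (TP1→TP3) = (1145, -11006, 10992).
So ∂z/∂x = −n_x/n_z = −0.10417 and ∂z/∂y = −n_y/n_z = 1.00127.
Unit vector along 225° is (sin 225°, cos 225°) = (-0.7071, -0.7071).
Slope in that direction = a·(-0.7071) + b·(-0.7071) = −0.63435.
Apparent dip = arctan|0.63435| = 32.4° (true dip is 45.2°, so apparent ≤ true as expected).

32.4°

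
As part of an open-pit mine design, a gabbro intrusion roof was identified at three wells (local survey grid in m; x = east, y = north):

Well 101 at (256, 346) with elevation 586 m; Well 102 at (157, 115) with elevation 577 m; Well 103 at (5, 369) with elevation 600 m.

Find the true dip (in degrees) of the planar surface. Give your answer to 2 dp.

4.50°

Two edge vectors: Well 101→Well 102 = (-99, -231, -9), Well 101→Well 103 = (-251, 23, 14).
Normal n = (Well 101→Well 102) × (Well 101→Well 103) = (-3027, 3645, -60258).
So ∂z/∂x = −n_x/n_z = −0.05023 and ∂z/∂y = −n_y/n_z = 0.06049.
Gradient magnitude |∇z| = √(a² + b²) = √(0.00252 + 0.00366) = 0.07863.
True dip = arctan(0.07863) = 4.50°, dipping toward SE (azimuth ≈ 140°).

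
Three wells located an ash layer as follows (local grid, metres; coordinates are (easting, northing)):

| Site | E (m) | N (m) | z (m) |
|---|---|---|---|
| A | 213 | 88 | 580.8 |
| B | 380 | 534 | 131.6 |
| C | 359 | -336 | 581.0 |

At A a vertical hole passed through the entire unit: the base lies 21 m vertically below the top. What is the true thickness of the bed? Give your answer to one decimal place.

Two edge vectors: A→B = (167, 446, -449.2), A→C = (146, -424, 0.2).
Normal n = (A→B) × (A→C) = (-190371.6, -65616.6, -135924).
So ∂z/∂E = −n_x/n_z = −1.40057 and ∂z/∂N = −n_y/n_z = −0.48274.
|∇z| = √(a²+b²) = 1.48143, so dip δ = arctan(1.48143) = 55.98°.
True thickness = vertical thickness × cos δ = 21 × cos 55.98° = 11.7 m.

11.7 m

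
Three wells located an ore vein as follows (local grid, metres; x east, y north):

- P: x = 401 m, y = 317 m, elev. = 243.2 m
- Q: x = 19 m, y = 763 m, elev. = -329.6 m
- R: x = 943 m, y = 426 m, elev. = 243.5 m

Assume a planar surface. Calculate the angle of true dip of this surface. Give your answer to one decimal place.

Two edge vectors: P→Q = (-382, 446, -572.8), P→R = (542, 109, 0.3).
Normal n = (P→Q) × (P→R) = (62569, -310343, -283370).
So ∂z/∂x = −n_x/n_z = 0.22080 and ∂z/∂y = −n_y/n_z = −1.09519.
Gradient magnitude |∇z| = √(a² + b²) = √(0.04875 + 1.19943) = 1.11722.
True dip = arctan(1.11722) = 48.2°, dipping toward NNW (azimuth ≈ 349°).

48.2°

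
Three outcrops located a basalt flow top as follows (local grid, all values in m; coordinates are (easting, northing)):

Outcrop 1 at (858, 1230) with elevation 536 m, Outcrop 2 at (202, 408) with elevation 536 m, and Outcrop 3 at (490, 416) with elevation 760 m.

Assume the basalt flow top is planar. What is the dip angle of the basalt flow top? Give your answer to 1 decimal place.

Let the plane be z = a·E + b·N + c.
Outcrop 2−Outcrop 1: −656a − 822b = 0;  Outcrop 3−Outcrop 1: −368a − 814b = 224.
Solving gives a = 0.79541, b = −0.63478.
Gradient magnitude |∇z| = √(a² + b²) = √(0.63268 + 0.40295) = 1.01766.
True dip = arctan(1.01766) = 45.5°, dipping toward NW (azimuth ≈ 309°).

45.5°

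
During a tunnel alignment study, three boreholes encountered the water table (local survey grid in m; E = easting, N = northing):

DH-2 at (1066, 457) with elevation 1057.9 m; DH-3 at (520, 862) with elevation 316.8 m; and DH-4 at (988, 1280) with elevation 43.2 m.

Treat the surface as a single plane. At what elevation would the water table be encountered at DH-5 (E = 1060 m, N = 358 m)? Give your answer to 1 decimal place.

1172.6 m

Let the plane be z = a·E + b·N + c.
DH-3−DH-2: −546a + 405b = −741.1;  DH-4−DH-2: −78a + 823b = −1014.7.
Solving gives a = 0.476273, b = −1.187789.
Then c = 1057.9 − a·1066 − b·457 = 1093.01.
At (1060, 358): z = 504.8 − 425.2 + 1093.01 = 1172.6 m.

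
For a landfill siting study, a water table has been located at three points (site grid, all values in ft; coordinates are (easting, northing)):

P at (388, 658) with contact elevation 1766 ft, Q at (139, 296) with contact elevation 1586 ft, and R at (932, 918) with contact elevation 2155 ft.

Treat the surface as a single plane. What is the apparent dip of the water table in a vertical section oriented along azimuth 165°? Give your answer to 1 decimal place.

Two edge vectors: P→Q = (-249, -362, -180), P→R = (544, 260, 389).
Normal n = (P→Q) × (P→R) = (-94018, -1059, 132188).
So ∂z/∂E = −n_x/n_z = 0.71124 and ∂z/∂N = −n_y/n_z = 0.00801.
Unit vector along 165° is (sin 165°, cos 165°) = (0.2588, -0.9659).
Slope in that direction = a·(0.2588) + b·(-0.9659) = 0.17635.
Apparent dip = arctan|0.17635| = 10.0° (true dip is 35.4°, so apparent ≤ true as expected).

10.0°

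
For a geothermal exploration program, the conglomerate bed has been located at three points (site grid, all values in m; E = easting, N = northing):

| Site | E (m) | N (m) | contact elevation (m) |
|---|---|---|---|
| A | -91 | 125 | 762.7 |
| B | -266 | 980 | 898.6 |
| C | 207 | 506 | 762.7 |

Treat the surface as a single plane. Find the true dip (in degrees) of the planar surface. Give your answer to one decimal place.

Two edge vectors: A→B = (-175, 855, 135.9), A→C = (298, 381, 0).
Normal n = (A→B) × (A→C) = (-51777.9, 40498.2, -321465).
So ∂z/∂E = −n_x/n_z = −0.16107 and ∂z/∂N = −n_y/n_z = 0.12598.
Gradient magnitude |∇z| = √(a² + b²) = √(0.02594 + 0.01587) = 0.20448.
True dip = arctan(0.20448) = 11.6°, dipping toward SE (azimuth ≈ 128°).

11.6°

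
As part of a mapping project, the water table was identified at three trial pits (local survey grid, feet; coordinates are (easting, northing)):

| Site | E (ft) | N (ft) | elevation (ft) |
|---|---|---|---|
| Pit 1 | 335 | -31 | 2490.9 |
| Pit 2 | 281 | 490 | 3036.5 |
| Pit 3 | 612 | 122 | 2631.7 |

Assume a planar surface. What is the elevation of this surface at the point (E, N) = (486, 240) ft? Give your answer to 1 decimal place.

2762.8 ft

Let the plane be z = a·E + b·N + c.
Pit 2−Pit 1: −54a + 521b = 545.6;  Pit 3−Pit 1: 277a + 153b = 140.8.
Solving gives a = −0.06633, b = 1.04034.
Then c = 2490.9 − a·335 − b·-31 = 2545.37.
At (486, 240): z = −32.2 + 249.7 + 2545.37 = 2762.8 ft.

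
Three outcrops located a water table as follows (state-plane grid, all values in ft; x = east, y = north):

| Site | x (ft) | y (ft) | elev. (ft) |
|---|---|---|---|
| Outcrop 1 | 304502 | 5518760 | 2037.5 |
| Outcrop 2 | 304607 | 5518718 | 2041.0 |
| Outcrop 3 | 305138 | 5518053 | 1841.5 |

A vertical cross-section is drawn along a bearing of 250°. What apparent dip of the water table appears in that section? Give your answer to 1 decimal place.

Let the plane be z = a·x + b·y + c.
Outcrop 2−Outcrop 1: 105a − 42b = 3.5;  Outcrop 3−Outcrop 1: 636a − 707b = −196.
Solving gives a = 0.22529, b = 0.47989.
Unit vector along 250° is (sin 250°, cos 250°) = (-0.9397, -0.3420).
Slope in that direction = a·(-0.9397) + b·(-0.3420) = −0.37584.
Apparent dip = arctan|0.37584| = 20.6° (true dip is 27.9°, so apparent ≤ true as expected).

20.6°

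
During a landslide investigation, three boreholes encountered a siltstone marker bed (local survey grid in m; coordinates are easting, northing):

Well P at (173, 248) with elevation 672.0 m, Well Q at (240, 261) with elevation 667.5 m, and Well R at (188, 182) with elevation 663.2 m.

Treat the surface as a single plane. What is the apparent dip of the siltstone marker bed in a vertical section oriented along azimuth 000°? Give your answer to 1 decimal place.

6.5°

Let the plane be z = a·easting + b·northing + c.
Well Q−Well P: 67a + 13b = −4.5;  Well R−Well P: 15a − 66b = −8.8.
Solving gives a = −0.08911, b = 0.11308.
Unit vector along 000° is (sin 0°, cos 0°) = (0.0000, 1.0000).
Slope in that direction = a·(0.0000) + b·(1.0000) = 0.11308.
Apparent dip = arctan|0.11308| = 6.5° (true dip is 8.2°, so apparent ≤ true as expected).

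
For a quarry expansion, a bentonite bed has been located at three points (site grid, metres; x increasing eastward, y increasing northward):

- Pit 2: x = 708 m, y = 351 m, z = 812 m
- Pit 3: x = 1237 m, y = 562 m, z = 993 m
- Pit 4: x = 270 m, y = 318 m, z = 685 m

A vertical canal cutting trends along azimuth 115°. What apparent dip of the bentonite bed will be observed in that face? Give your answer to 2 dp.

Two edge vectors: Pit 2→Pit 3 = (529, 211, 181), Pit 2→Pit 4 = (-438, -33, -127).
Normal n = (Pit 2→Pit 3) × (Pit 2→Pit 4) = (-20824, -12095, 74961).
So ∂z/∂x = −n_x/n_z = 0.27780 and ∂z/∂y = −n_y/n_z = 0.16135.
Unit vector along 115° is (sin 115°, cos 115°) = (0.9063, -0.4226).
Slope in that direction = a·(0.9063) + b·(-0.4226) = 0.18358.
Apparent dip = arctan|0.18358| = 10.40° (true dip is 17.8°, so apparent ≤ true as expected).

10.40°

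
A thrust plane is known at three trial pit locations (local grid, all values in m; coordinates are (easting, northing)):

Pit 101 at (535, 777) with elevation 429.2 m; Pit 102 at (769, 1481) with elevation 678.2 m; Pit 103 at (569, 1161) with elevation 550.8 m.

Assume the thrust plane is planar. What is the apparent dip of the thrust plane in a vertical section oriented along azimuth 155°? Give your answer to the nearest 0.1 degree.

Two edge vectors: Pit 101→Pit 102 = (234, 704, 249), Pit 101→Pit 103 = (34, 384, 121.6).
Normal n = (Pit 101→Pit 102) × (Pit 101→Pit 103) = (-10009.6, -19988.4, 65920).
So ∂z/∂E = −n_x/n_z = 0.15184 and ∂z/∂N = −n_y/n_z = 0.30322.
Unit vector along 155° is (sin 155°, cos 155°) = (0.4226, -0.9063).
Slope in that direction = a·(0.4226) + b·(-0.9063) = −0.21064.
Apparent dip = arctan|0.21064| = 11.9° (true dip is 18.7°, so apparent ≤ true as expected).

11.9°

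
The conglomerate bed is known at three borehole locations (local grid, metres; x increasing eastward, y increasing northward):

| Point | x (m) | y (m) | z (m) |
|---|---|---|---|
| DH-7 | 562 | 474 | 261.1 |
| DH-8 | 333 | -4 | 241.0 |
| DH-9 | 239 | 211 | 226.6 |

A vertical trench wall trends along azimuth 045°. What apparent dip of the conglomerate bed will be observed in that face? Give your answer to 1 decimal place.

Two edge vectors: DH-7→DH-8 = (-229, -478, -20.1), DH-7→DH-9 = (-323, -263, -34.5).
Normal n = (DH-7→DH-8) × (DH-7→DH-9) = (11204.7, -1408.2, -94167).
So ∂z/∂x = −n_x/n_z = 0.11899 and ∂z/∂y = −n_y/n_z = −0.01495.
Unit vector along 045° is (sin 45°, cos 45°) = (0.7071, 0.7071).
Slope in that direction = a·(0.7071) + b·(0.7071) = 0.07356.
Apparent dip = arctan|0.07356| = 4.2° (true dip is 6.8°, so apparent ≤ true as expected).

4.2°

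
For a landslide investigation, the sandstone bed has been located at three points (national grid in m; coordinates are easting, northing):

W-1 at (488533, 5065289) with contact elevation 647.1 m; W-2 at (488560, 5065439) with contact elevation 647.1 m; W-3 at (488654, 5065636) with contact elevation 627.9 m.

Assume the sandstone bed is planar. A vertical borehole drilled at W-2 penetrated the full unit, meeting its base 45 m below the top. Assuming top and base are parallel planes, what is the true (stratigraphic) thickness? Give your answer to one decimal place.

42.7 m

Let the plane be z = a·easting + b·northing + c.
W-2−W-1: 27a + 150b = 0;  W-3−W-1: 121a + 347b = −19.2.
Solving gives a = −0.32798, b = 0.05904.
|∇z| = √(a²+b²) = 0.33325, so dip δ = arctan(0.33325) = 18.43°.
True thickness = vertical thickness × cos δ = 45 × cos 18.43° = 42.7 m.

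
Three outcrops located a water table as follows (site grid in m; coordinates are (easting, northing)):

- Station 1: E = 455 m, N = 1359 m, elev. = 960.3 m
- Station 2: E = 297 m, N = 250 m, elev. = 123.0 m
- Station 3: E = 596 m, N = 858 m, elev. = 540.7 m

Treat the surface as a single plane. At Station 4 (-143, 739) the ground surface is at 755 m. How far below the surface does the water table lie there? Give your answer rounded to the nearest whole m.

Two edge vectors: Station 1→Station 2 = (-158, -1109, -837.3), Station 1→Station 3 = (141, -501, -419.6).
Normal n = (Station 1→Station 2) × (Station 1→Station 3) = (45849.1, -184356.1, 235527).
So ∂z/∂E = −n_x/n_z = −0.19467 and ∂z/∂N = −n_y/n_z = 0.78274.
Intercept c from Station 1: 960.3 + 88.57 − 1063.74 = −14.87.
At (-143, 739): z_contact = 27.8 + 578.4 − 14.87 = 591.4 m.
Depth below ground = 755 − 591.4 = 164 m.

164 m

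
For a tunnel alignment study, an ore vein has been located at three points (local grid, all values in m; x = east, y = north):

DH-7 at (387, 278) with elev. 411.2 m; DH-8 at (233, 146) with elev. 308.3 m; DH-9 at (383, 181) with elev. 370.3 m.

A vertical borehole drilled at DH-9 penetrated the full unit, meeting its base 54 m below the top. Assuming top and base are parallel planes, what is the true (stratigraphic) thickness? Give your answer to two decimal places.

47.95 m

Let the plane be z = a·x + b·y + c.
DH-8−DH-7: −154a − 132b = −102.9;  DH-9−DH-7: −4a − 97b = −40.9.
Solving gives a = 0.31801, b = 0.40854.
|∇z| = √(a²+b²) = 0.51772, so dip δ = arctan(0.51772) = 27.37°.
True thickness = vertical thickness × cos δ = 54 × cos 27.37° = 47.95 m.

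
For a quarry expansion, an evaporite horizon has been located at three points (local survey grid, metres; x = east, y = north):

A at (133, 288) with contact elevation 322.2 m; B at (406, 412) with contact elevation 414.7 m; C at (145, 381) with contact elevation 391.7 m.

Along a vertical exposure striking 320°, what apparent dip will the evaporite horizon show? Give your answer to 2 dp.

29.81°

Two edge vectors: A→B = (273, 124, 92.5), A→C = (12, 93, 69.5).
Normal n = (A→B) × (A→C) = (15.5, -17863.5, 23901).
So ∂z/∂x = −n_x/n_z = −0.00065 and ∂z/∂y = −n_y/n_z = 0.74740.
Unit vector along 320° is (sin 320°, cos 320°) = (-0.6428, 0.7660).
Slope in that direction = a·(-0.6428) + b·(0.7660) = 0.57296.
Apparent dip = arctan|0.57296| = 29.81° (true dip is 36.8°, so apparent ≤ true as expected).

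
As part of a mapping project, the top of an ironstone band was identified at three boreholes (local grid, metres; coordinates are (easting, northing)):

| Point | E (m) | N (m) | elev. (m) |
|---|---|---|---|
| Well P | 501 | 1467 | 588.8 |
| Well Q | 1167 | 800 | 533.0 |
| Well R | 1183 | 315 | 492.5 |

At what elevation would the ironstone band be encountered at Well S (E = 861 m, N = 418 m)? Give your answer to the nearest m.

501 m

Let the plane be z = a·E + b·N + c.
Well Q−Well P: 666a − 667b = −55.8;  Well R−Well P: 682a − 1152b = −96.3.
Solving gives a = −0.00016, b = 0.08350.
Then c = 588.8 − a·501 − b·1467 = 466.39.
At (861, 418): z = −0.1 + 34.9 + 466.39 = 501.2 m.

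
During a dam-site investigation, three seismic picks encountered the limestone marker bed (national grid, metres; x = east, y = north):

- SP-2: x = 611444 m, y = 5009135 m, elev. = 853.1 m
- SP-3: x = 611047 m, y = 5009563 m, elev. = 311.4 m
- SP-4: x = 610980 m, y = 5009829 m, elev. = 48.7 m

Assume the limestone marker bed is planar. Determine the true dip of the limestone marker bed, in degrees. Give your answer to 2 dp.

Two edge vectors: SP-2→SP-3 = (-397, 428, -541.7), SP-2→SP-4 = (-464, 694, -804.4).
Normal n = (SP-2→SP-3) × (SP-2→SP-4) = (31656.6, -67998, -76926).
So ∂z/∂x = −n_x/n_z = 0.41152 and ∂z/∂y = −n_y/n_z = −0.88394.
Gradient magnitude |∇z| = √(a² + b²) = √(0.16935 + 0.78135) = 0.97504.
True dip = arctan(0.97504) = 44.28°, dipping toward NNW (azimuth ≈ 335°).

44.28°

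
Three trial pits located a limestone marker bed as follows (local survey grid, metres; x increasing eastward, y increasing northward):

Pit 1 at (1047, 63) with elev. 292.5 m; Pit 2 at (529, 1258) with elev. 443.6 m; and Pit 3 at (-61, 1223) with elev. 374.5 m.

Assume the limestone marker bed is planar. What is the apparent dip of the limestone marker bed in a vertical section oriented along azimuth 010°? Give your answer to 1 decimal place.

10.7°

Two edge vectors: Pit 1→Pit 2 = (-518, 1195, 151.1), Pit 1→Pit 3 = (-1108, 1160, 82).
Normal n = (Pit 1→Pit 2) × (Pit 1→Pit 3) = (-77286, -124942.8, 723180).
So ∂z/∂x = −n_x/n_z = 0.10687 and ∂z/∂y = −n_y/n_z = 0.17277.
Unit vector along 010° is (sin 10°, cos 10°) = (0.1736, 0.9848).
Slope in that direction = a·(0.1736) + b·(0.9848) = 0.18870.
Apparent dip = arctan|0.18870| = 10.7° (true dip is 11.5°, so apparent ≤ true as expected).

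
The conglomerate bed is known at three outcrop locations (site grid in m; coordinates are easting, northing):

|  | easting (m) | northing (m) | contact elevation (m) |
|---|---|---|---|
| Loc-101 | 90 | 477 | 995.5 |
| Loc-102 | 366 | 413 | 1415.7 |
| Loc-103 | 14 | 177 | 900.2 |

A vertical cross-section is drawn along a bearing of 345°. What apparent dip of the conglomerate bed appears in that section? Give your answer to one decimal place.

24.3°

Two edge vectors: Loc-101→Loc-102 = (276, -64, 420.2), Loc-101→Loc-103 = (-76, -300, -95.3).
Normal n = (Loc-101→Loc-102) × (Loc-101→Loc-103) = (132159.2, -5632.4, -87664).
So ∂z/∂easting = −n_x/n_z = 1.50757 and ∂z/∂northing = −n_y/n_z = −0.06425.
Unit vector along 345° is (sin 345°, cos 345°) = (-0.2588, 0.9659).
Slope in that direction = a·(-0.2588) + b·(0.9659) = −0.45225.
Apparent dip = arctan|0.45225| = 24.3° (true dip is 56.5°, so apparent ≤ true as expected).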